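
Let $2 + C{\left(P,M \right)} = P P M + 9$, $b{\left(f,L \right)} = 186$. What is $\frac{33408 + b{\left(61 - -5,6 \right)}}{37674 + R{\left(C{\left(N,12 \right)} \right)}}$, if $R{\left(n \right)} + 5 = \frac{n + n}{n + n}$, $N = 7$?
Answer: $\frac{16797}{18835} \approx 0.8918$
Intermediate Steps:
$C{\left(P,M \right)} = 7 + M P^{2}$ ($C{\left(P,M \right)} = -2 + \left(P P M + 9\right) = -2 + \left(P^{2} M + 9\right) = -2 + \left(M P^{2} + 9\right) = -2 + \left(9 + M P^{2}\right) = 7 + M P^{2}$)
$R{\left(n \right)} = -4$ ($R{\left(n \right)} = -5 + \frac{n + n}{n + n} = -5 + \frac{2 n}{2 n} = -5 + 2 n \frac{1}{2 n} = -5 + 1 = -4$)
$\frac{33408 + b{\left(61 - -5,6 \right)}}{37674 + R{\left(C{\left(N,12 \right)} \right)}} = \frac{33408 + 186}{37674 - 4} = \frac{33594}{37670} = 33594 \cdot \frac{1}{37670} = \frac{16797}{18835}$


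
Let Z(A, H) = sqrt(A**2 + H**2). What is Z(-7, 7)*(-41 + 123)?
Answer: 574*sqrt(2) ≈ 811.76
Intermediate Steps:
Z(-7, 7)*(-41 + 123) = sqrt((-7)**2 + 7**2)*(-41 + 123) = sqrt(49 + 49)*82 = sqrt(98)*82 = (7*sqrt(2))*82 = 574*sqrt(2)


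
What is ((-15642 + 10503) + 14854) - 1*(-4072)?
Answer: 13787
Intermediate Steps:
((-15642 + 10503) + 14854) - 1*(-4072) = (-5139 + 14854) + 4072 = 9715 + 4072 = 13787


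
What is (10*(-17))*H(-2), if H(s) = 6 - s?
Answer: -1360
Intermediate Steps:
(10*(-17))*H(-2) = (10*(-17))*(6 - 1*(-2)) = -170*(6 + 2) = -170*8 = -1360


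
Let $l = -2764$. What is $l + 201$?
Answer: $-2563$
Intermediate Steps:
$l + 201 = -2764 + 201 = -2563$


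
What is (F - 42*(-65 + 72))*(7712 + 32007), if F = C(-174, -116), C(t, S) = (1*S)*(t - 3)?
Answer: 803833122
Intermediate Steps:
C(t, S) = S*(-3 + t)
F = 20532 (F = -116*(-3 - 174) = -116*(-177) = 20532)
(F - 42*(-65 + 72))*(7712 + 32007) = (20532 - 42*(-65 + 72))*(7712 + 32007) = (20532 - 42*7)*39719 = (20532 - 294)*39719 = 20238*39719 = 803833122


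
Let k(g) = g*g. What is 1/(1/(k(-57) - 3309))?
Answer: -60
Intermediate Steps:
k(g) = g**2
1/(1/(k(-57) - 3309)) = 1/(1/((-57)**2 - 3309)) = 1/(1/(3249 - 3309)) = 1/(1/(-60)) = 1/(-1/60) = -60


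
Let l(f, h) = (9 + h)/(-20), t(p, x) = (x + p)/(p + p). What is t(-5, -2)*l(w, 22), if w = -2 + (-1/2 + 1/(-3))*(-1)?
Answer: -217/200 ≈ -1.0850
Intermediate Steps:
t(p, x) = (p + x)/(2*p) (t(p, x) = (p + x)/((2*p)) = (p + x)*(1/(2*p)) = (p + x)/(2*p))
w = -7/6 (w = -2 + (-1*½ + 1*(-⅓))*(-1) = -2 + (-½ - ⅓)*(-1) = -2 - ⅚*(-1) = -2 + ⅚ = -7/6 ≈ -1.1667)
l(f, h) = -9/20 - h/20 (l(f, h) = (9 + h)*(-1/20) = -9/20 - h/20)
t(-5, -2)*l(w, 22) = ((½)*(-5 - 2)/(-5))*(-9/20 - 1/20*22) = ((½)*(-⅕)*(-7))*(-9/20 - 11/10) = (7/10)*(-31/20) = -217/200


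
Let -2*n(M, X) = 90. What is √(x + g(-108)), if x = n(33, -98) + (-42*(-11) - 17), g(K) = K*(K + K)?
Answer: 4*√1483 ≈ 154.04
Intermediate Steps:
g(K) = 2*K² (g(K) = K*(2*K) = 2*K²)
n(M, X) = -45 (n(M, X) = -½*90 = -45)
x = 400 (x = -45 + (-42*(-11) - 17) = -45 + (462 - 17) = -45 + 445 = 400)
√(x + g(-108)) = √(400 + 2*(-108)²) = √(400 + 2*11664) = √(400 + 23328) = √23728 = 4*√1483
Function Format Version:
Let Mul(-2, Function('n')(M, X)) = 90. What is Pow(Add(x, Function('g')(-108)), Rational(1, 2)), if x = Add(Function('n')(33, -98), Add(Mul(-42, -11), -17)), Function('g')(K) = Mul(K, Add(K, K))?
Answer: Mul(4, Pow(1483, Rational(1, 2))) ≈ 154.04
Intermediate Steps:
Function('g')(K) = Mul(2, Pow(K, 2)) (Function('g')(K) = Mul(K, Mul(2, K)) = Mul(2, Pow(K, 2)))
Function('n')(M, X) = -45 (Function('n')(M, X) = Mul(Rational(-1, 2), 90) = -45)
x = 400 (x = Add(-45, Add(Mul(-42, -11), -17)) = Add(-45, Add(462, -17)) = Add(-45, 445) = 400)
Pow(Add(x, Function('g')(-108)), Rational(1, 2)) = Pow(Add(400, Mul(2, Pow(-108, 2))), Rational(1, 2)) = Pow(Add(400, Mul(2, 11664)), Rational(1, 2)) = Pow(Add(400, 23328), Rational(1, 2)) = Pow(23728, Rational(1, 2)) = Mul(4, Pow(1483, Rational(1, 2)))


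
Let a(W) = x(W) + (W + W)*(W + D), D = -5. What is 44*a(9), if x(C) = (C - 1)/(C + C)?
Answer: 28688/9 ≈ 3187.6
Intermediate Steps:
x(C) = (-1 + C)/(2*C) (x(C) = (-1 + C)/((2*C)) = (-1 + C)*(1/(2*C)) = (-1 + C)/(2*C))
a(W) = (-1 + W)/(2*W) + 2*W*(-5 + W) (a(W) = (-1 + W)/(2*W) + (W + W)*(W - 5) = (-1 + W)/(2*W) + (2*W)*(-5 + W) = (-1 + W)/(2*W) + 2*W*(-5 + W))
44*a(9) = 44*((½)*(-1 + 9 + 4*9²*(-5 + 9))/9) = 44*((½)*(⅑)*(-1 + 9 + 4*81*4)) = 44*((½)*(⅑)*(-1 + 9 + 1296)) = 44*((½)*(⅑)*1304) = 44*(652/9) = 28688/9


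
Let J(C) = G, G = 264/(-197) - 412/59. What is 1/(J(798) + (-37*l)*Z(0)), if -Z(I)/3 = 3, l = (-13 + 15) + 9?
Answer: 11623/42478309 ≈ 0.00027362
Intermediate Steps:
l = 11 (l = 2 + 9 = 11)
Z(I) = -9 (Z(I) = -3*3 = -9)
G = -96740/11623 (G = 264*(-1/197) - 412*1/59 = -264/197 - 412/59 = -96740/11623 ≈ -8.3232)
J(C) = -96740/11623
1/(J(798) + (-37*l)*Z(0)) = 1/(-96740/11623 - 37*11*(-9)) = 1/(-96740/11623 - 407*(-9)) = 1/(-96740/11623 + 3663) = 1/(42478309/11623) = 11623/42478309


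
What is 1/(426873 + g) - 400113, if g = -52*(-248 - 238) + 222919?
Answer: -270101882231/675064 ≈ -4.0011e+5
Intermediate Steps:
g = 248191 (g = -52*(-486) + 222919 = 25272 + 222919 = 248191)
1/(426873 + g) - 400113 = 1/(426873 + 248191) - 400113 = 1/675064 - 400113 = -270101882231/675064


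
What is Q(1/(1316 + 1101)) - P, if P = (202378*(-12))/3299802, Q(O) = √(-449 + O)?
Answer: 36796/49997 + 4*I*√163937859/2417 ≈ 0.73596 + 21.19*I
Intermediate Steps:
P = -36796/49997 (P = -2428536*1/3299802 = -36796/49997 ≈ -0.73596)
Q(1/(1316 + 1101)) - P = √(-449 + 1/(1316 + 1101)) - 1*(-36796/49997) = √(-449 + 1/2417) + 36796/49997 = √(-1085232/2417) + 36796/49997 = 4*I*√163937859/2417 + 36796/49997 = 36796/49997 + 4*I*√163937859/2417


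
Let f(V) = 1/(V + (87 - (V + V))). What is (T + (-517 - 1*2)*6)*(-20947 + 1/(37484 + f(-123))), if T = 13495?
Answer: -1711694685684277/7871641 ≈ -2.1745e+8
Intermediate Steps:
f(V) = 1/(87 - V) (f(V) = 1/(V + (87 - 2*V)) = 1/(87 - V))
(T + (-517 - 1*2)*6)*(-20947 + 1/(37484 + f(-123))) = (13495 + (-517 - 1*2)*6)*(-20947 + 1/(37484 - 1/(-87 - 123))) = (13495 + (-517 - 2)*6)*(-20947 + 1/(37484 - 1/(-210))) = (13495 - 519*6)*(-20947 + 1/(37484 - 1*(-1/210))) = (13495 - 3114)*(-20947 + 1/(37484 + 1/210)) = 10381*(-20947 + 1/(7871641/210)) = 10381*(-20947 + 210/7871641) = 10381*(-164887263817/7871641) = -1711694685684277/7871641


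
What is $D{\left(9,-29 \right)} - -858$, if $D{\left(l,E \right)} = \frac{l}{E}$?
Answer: $\frac{24873}{29} \approx 857.69$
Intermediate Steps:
$D{\left(9,-29 \right)} - -858 = \frac{9}{-29} - -858 = 9 \left(- \frac{1}{29}\right) + 858 = - \frac{9}{29} + 858 = \frac{24873}{29}$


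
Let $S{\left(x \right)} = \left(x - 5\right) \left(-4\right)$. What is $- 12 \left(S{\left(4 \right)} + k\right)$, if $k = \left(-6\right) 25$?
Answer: $1752$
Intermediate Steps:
$S{\left(x \right)} = 20 - 4 x$ ($S{\left(x \right)} = \left(-5 + x\right) \left(-4\right) = 20 - 4 x$)
$k = -150$
$- 12 \left(S{\left(4 \right)} + k\right) = - 12 \left(\left(20 - 16\right) - 150\right) = - 12 \left(4 - 150\right) = \left(-12\right) \left(-146\right) = 1752$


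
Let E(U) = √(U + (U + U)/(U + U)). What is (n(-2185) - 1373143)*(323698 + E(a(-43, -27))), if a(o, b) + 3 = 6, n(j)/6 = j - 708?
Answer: -450105173700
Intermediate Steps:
n(j) = -4248 + 6*j (n(j) = 6*(j - 708) = 6*(-708 + j) = -4248 + 6*j)
a(o, b) = 3 (a(o, b) = -3 + 6 = 3)
E(U) = √(1 + U) (E(U) = √(U + (2*U)/((2*U))) = √(U + (2*U)*(1/(2*U))) = √(U + 1) = √(1 + U))
(n(-2185) - 1373143)*(323698 + E(a(-43, -27))) = ((-4248 + 6*(-2185)) - 1373143)*(323698 + √(1 + 3)) = ((-4248 - 13110) - 1373143)*(323698 + √4) = (-17358 - 1373143)*(323698 + 2) = -1390501*323700 = -450105173700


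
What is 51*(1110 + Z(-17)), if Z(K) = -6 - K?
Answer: 57171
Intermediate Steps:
51*(1110 + Z(-17)) = 51*(1110 + (-6 - 1*(-17))) = 51*(1110 + (-6 + 17)) = 51*(1110 + 11) = 51*1121 = 57171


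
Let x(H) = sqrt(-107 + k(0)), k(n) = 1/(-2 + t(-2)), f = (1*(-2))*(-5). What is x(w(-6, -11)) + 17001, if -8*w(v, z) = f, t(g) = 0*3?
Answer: 17001 + I*sqrt(430)/2 ≈ 17001.0 + 10.368*I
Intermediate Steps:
t(g) = 0
f = 10 (f = -2*(-5) = 10)
w(v, z) = -5/4 (w(v, z) = -1/8*10 = -5/4)
k(n) = -1/2 (k(n) = 1/(-2 + 0) = 1/(-2) = -1/2)
x(H) = I*sqrt(430)/2 (x(H) = sqrt(-107 - 1/2) = sqrt(-215/2) = I*sqrt(430)/2)
x(w(-6, -11)) + 17001 = I*sqrt(430)/2 + 17001 = 17001 + I*sqrt(430)/2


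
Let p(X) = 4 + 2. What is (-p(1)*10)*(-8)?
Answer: 480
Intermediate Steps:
p(X) = 6
(-p(1)*10)*(-8) = (-1*6*10)*(-8) = -6*10*(-8) = -60*(-8) = 480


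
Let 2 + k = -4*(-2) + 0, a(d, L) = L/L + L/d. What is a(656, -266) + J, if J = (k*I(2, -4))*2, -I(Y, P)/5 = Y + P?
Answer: 39555/328 ≈ 120.59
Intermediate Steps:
I(Y, P) = -5*P - 5*Y (I(Y, P) = -5*(Y + P) = -5*(P + Y) = -5*P - 5*Y)
a(d, L) = 1 + L/d
k = 6 (k = -2 + (-4*(-2) + 0) = -2 + (8 + 0) = -2 + 8 = 6)
J = 120 (J = (6*(-5*(-4) - 5*2))*2 = (6*(20 - 10))*2 = (6*10)*2 = 60*2 = 120)
a(656, -266) + J = (-266 + 656)/656 + 120 = (1/656)*390 + 120 = 195/328 + 120 = 39555/328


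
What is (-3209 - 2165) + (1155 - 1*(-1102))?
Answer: -3117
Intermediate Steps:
(-3209 - 2165) + (1155 - 1*(-1102)) = -5374 + (1155 + 1102) = -5374 + 2257 = -3117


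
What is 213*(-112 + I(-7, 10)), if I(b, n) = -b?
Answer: -22365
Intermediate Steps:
213*(-112 + I(-7, 10)) = 213*(-112 - 1*(-7)) = 213*(-112 + 7) = 213*(-105) = -22365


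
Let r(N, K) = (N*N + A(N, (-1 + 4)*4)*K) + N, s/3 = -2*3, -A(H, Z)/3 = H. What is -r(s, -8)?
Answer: 126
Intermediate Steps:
A(H, Z) = -3*H
s = -18 (s = 3*(-2*3) = 3*(-6) = -18)
r(N, K) = N + N**2 - 3*K*N (r(N, K) = (N*N + (-3*N)*K) + N = (N**2 - 3*K*N) + N = N + N**2 - 3*K*N)
-r(s, -8) = -(-18)*(1 - 18 - 3*(-8)) = -(-18)*(1 - 18 + 24) = -(-18)*7 = -1*(-126) = 126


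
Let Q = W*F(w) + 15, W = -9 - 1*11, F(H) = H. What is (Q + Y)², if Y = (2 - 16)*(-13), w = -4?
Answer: 76729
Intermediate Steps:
W = -20 (W = -9 - 11 = -20)
Y = 182 (Y = -14*(-13) = 182)
Q = 95 (Q = -20*(-4) + 15 = 80 + 15 = 95)
(Q + Y)² = (95 + 182)² = 277² = 76729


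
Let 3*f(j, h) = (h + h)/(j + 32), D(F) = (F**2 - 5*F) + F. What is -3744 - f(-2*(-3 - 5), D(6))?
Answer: -22465/6 ≈ -3744.2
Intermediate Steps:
D(F) = F**2 - 4*F
f(j, h) = 2*h/(3*(32 + j)) (f(j, h) = ((h + h)/(j + 32))/3 = ((2*h)/(32 + j))/3 = (2*h/(32 + j))/3 = 2*h/(3*(32 + j)))
-3744 - f(-2*(-3 - 5), D(6)) = -3744 - 2*6*(-4 + 6)/(3*(32 - 2*(-3 - 5))) = -3744 - 2*6*2/(3*(32 - 2*(-8))) = -3744 - 2*12/(3*(32 + 16)) = -3744 - 2*12/(3*48) = -3744 - 1*1/6 = -3744 - 1/6 = -22465/6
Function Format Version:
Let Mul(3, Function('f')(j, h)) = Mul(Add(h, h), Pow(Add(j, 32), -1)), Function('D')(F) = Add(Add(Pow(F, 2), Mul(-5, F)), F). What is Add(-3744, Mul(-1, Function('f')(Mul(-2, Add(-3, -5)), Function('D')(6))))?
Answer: Rational(-22465, 6) ≈ -3744.2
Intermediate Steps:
Function('D')(F) = Add(Pow(F, 2), Mul(-4, F))
Function('f')(j, h) = Mul(Rational(2, 3), h, Pow(Add(32, j), -1)) (Function('f')(j, h) = Mul(Rational(1, 3), Mul(Add(h, h), Pow(Add(j, 32), -1))) = Mul(Rational(1, 3), Mul(Mul(2, h), Pow(Add(32, j), -1))) = Mul(Rational(1, 3), Mul(2, h, Pow(Add(32, j), -1))) = Mul(Rational(2, 3), h, Pow(Add(32, j), -1)))
Add(-3744, Mul(-1, Function('f')(Mul(-2, Add(-3, -5)), Function('D')(6)))) = Add(-3744, Mul(-1, Mul(Rational(2, 3), Mul(6, Add(-4, 6)), Pow(Add(32, Mul(-2, Add(-3, -5))), -1)))) = Add(-3744, Mul(-1, Mul(Rational(2, 3), Mul(6, 2), Pow(Add(32, Mul(-2, -8)), -1)))) = Add(-3744, Mul(-1, Mul(Rational(2, 3), 12, Pow(Add(32, 16), -1)))) = Add(-3744, Mul(-1, Mul(Rational(2, 3), 12, Pow(48, -1)))) = Add(-3744, Mul(-1, Mul(Rational(2, 3), 12, Rational(1, 48)))) = Add(-3744, Mul(-1, Rational(1, 6))) = Add(-3744, Rational(-1, 6)) = Rational(-22465, 6)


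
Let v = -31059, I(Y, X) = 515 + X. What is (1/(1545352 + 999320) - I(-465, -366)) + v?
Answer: -79414123775/2544672 ≈ -31208.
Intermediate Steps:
(1/(1545352 + 999320) - I(-465, -366)) + v = (1/(1545352 + 999320) - (515 - 366)) - 31059 = (1/2544672 - 1*149) - 31059 = (1/2544672 - 149) - 31059 = -379156127/2544672 - 31059 = -79414123775/2544672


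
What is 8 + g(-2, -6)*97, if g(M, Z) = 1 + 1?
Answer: 202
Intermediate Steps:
g(M, Z) = 2
8 + g(-2, -6)*97 = 8 + 2*97 = 8 + 194 = 202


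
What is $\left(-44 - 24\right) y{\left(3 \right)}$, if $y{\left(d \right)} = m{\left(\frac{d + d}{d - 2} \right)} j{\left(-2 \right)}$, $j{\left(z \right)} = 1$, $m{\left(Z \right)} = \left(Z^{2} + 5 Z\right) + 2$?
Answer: $-4624$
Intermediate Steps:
$m{\left(Z \right)} = 2 + Z^{2} + 5 Z$
$y{\left(d \right)} = 2 + \frac{4 d^{2}}{\left(-2 + d\right)^{2}} + \frac{10 d}{-2 + d}$ ($y{\left(d \right)} = \left(2 + \left(\frac{d + d}{d - 2}\right)^{2} + 5 \frac{d + d}{d - 2}\right) 1 = \left(2 + \left(\frac{2 d}{-2 + d}\right)^{2} + 5 \frac{2 d}{-2 + d}\right) 1 = \left(2 + \frac{4 d^{2}}{\left(-2 + d\right)^{2}} + \frac{10 d}{-2 + d}\right) 1 = 2 + \frac{4 d^{2}}{\left(-2 + d\right)^{2}} + \frac{10 d}{-2 + d}$)
$\left(-44 - 24\right) y{\left(3 \right)} = \left(-44 - 24\right) \frac{4 \left(2 - 21 + 4 \cdot 3^{2}\right)}{4 + 3^{2} - 12} = - 68 \frac{4 \left(2 - 21 + 4 \cdot 9\right)}{4 + 9 - 12} = - 68 \frac{4 \left(2 - 21 + 36\right)}{1} = - 68 \cdot 4 \cdot 1 \cdot 17 = \left(-68\right) 68 = -4624$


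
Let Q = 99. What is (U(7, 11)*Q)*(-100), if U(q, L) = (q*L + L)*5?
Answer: -4356000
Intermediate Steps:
U(q, L) = 5*L + 5*L*q (U(q, L) = (L*q + L)*5 = (L + L*q)*5 = 5*L + 5*L*q)
(U(7, 11)*Q)*(-100) = ((5*11*(1 + 7))*99)*(-100) = ((5*11*8)*99)*(-100) = (440*99)*(-100) = 43560*(-100) = -4356000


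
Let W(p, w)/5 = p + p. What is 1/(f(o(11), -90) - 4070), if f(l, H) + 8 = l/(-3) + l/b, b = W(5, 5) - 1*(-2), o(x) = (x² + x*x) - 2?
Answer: -13/53994 ≈ -0.00024077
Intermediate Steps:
W(p, w) = 10*p (W(p, w) = 5*(p + p) = 5*(2*p) = 10*p)
o(x) = -2 + 2*x² (o(x) = (x² + x²) - 2 = 2*x² - 2 = -2 + 2*x²)
b = 52 (b = 10*5 - 1*(-2) = 50 + 2 = 52)
f(l, H) = -8 - 49*l/156 (f(l, H) = -8 + (l/(-3) + l/52) = -8 + (l*(-⅓) + l*(1/52)) = -8 + (-l/3 + l/52) = -8 - 49*l/156)
1/(f(o(11), -90) - 4070) = 1/((-8 - 49*(-2 + 2*11²)/156) - 4070) = 1/((-8 - 49*(-2 + 2*121)/156) - 4070) = 1/((-8 - 49*(-2 + 242)/156) - 4070) = 1/((-8 - 49/156*240) - 4070) = 1/((-8 - 980/13) - 4070) = 1/(-1084/13 - 4070) = 1/(-53994/13) = -13/53994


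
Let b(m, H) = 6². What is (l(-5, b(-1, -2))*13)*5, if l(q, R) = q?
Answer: -325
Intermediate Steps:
b(m, H) = 36
(l(-5, b(-1, -2))*13)*5 = -5*13*5 = -65*5 = -325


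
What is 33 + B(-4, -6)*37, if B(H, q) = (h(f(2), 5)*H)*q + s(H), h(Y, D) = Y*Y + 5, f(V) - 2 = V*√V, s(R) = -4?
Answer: 14981 + 7104*√2 ≈ 25028.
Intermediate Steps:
f(V) = 2 + V^(3/2) (f(V) = 2 + V*√V = 2 + V^(3/2))
h(Y, D) = 5 + Y² (h(Y, D) = Y² + 5 = 5 + Y²)
B(H, q) = -4 + H*q*(5 + (2 + 2*√2)²) (B(H, q) = ((5 + (2 + 2^(3/2))²)*H)*q - 4 = ((5 + (2 + 2*√2)²)*H)*q - 4 = (H*(5 + (2 + 2*√2)²))*q - 4 = H*q*(5 + (2 + 2*√2)²) - 4 = -4 + H*q*(5 + (2 + 2*√2)²))
33 + B(-4, -6)*37 = 33 + (-4 - 4*(-6)*(5 + 4*(1 + √2)²))*37 = 33 + (-4 + (120 + 96*(1 + √2)²))*37 = 33 + (116 + 96*(1 + √2)²)*37 = 33 + (4292 + 3552*(1 + √2)²) = 4325 + 3552*(1 + √2)²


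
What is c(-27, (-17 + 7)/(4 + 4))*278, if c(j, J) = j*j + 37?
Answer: 212948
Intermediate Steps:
c(j, J) = 37 + j**2 (c(j, J) = j**2 + 37 = 37 + j**2)
c(-27, (-17 + 7)/(4 + 4))*278 = (37 + (-27)**2)*278 = (37 + 729)*278 = 766*278 = 212948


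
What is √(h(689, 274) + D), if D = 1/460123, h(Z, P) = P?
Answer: √58009410445469/460123 ≈ 16.553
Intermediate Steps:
D = 1/460123 ≈ 2.1733e-6
√(h(689, 274) + D) = √(274 + 1/460123) = √(126073703/460123) = √58009410445469/460123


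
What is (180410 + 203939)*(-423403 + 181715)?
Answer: -92892541112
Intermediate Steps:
(180410 + 203939)*(-423403 + 181715) = 384349*(-241688) = -92892541112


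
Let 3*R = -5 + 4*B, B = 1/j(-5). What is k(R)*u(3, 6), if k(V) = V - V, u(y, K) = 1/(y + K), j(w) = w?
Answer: 0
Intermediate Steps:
u(y, K) = 1/(K + y)
B = -⅕ (B = 1/(-5) = -⅕ ≈ -0.20000)
R = -29/15 (R = (-5 + 4*(-⅕))/3 = (-5 - ⅘)/3 = (⅓)*(-29/5) = -29/15 ≈ -1.9333)
k(V) = 0
k(R)*u(3, 6) = 0/(6 + 3) = 0/9 = 0*(⅑) = 0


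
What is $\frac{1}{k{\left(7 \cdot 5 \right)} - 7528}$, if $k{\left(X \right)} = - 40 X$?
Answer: $- \frac{1}{8928} \approx -0.00011201$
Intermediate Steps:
$\frac{1}{k{\left(7 \cdot 5 \right)} - 7528} = \frac{1}{- 40 \cdot 7 \cdot 5 - 7528} = \frac{1}{\left(-40\right) 35 - 7528} = \frac{1}{-1400 - 7528} = \frac{1}{-8928} = - \frac{1}{8928}$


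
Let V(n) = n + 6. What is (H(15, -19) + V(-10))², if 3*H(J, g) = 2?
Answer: 100/9 ≈ 11.111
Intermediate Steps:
H(J, g) = ⅔ (H(J, g) = (⅓)*2 = ⅔)
V(n) = 6 + n
(H(15, -19) + V(-10))² = (⅔ + (6 - 10))² = (⅔ - 4)² = (-10/3)² = 100/9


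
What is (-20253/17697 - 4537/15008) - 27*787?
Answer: -1881348630579/88532192 ≈ -21250.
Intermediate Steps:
(-20253/17697 - 4537/15008) - 27*787 = (-20253*1/17697 - 4537*1/15008) - 1*21249 = (-6751/5899 - 4537/15008) - 21249 = -128082771/88532192 - 21249 = -1881348630579/88532192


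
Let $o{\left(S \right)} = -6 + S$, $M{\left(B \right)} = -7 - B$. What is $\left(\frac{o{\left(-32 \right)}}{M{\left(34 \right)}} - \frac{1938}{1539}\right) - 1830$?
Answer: $- \frac{2026178}{1107} \approx -1830.3$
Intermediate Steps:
$\left(\frac{o{\left(-32 \right)}}{M{\left(34 \right)}} - \frac{1938}{1539}\right) - 1830 = \left(\frac{-6 - 32}{-7 - 34} - \frac{1938}{1539}\right) - 1830 = \left(- \frac{38}{-7 - 34} - \frac{34}{27}\right) - 1830 = \left(- \frac{38}{-41} - \frac{34}{27}\right) - 1830 = \left(\left(-38\right) \left(- \frac{1}{41}\right) - \frac{34}{27}\right) - 1830 = \left(\frac{38}{41} - \frac{34}{27}\right) - 1830 = - \frac{368}{1107} - 1830 = - \frac{2026178}{1107}$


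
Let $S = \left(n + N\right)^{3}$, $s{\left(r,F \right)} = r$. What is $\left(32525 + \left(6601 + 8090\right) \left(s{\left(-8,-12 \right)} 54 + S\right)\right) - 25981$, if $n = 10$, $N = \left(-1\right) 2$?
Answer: $1181824$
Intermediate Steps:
$N = -2$
$S = 512$ ($S = \left(10 - 2\right)^{3} = 8^{3} = 512$)
$\left(32525 + \left(6601 + 8090\right) \left(s{\left(-8,-12 \right)} 54 + S\right)\right) - 25981 = \left(32525 + \left(6601 + 8090\right) \left(\left(-8\right) 54 + 512\right)\right) - 25981 = \left(32525 + 14691 \left(-432 + 512\right)\right) - 25981 = \left(32525 + 14691 \cdot 80\right) - 25981 = \left(32525 + 1175280\right) - 25981 = 1207805 - 25981 = 1181824$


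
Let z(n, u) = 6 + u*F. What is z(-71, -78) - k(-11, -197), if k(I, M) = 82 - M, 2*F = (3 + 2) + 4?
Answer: -624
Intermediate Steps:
F = 9/2 (F = ((3 + 2) + 4)/2 = (5 + 4)/2 = (½)*9 = 9/2 ≈ 4.5000)
z(n, u) = 6 + 9*u/2 (z(n, u) = 6 + u*(9/2) = 6 + 9*u/2)
z(-71, -78) - k(-11, -197) = (6 + (9/2)*(-78)) - (82 - 1*(-197)) = (6 - 351) - (82 + 197) = -345 - 1*279 = -345 - 279 = -624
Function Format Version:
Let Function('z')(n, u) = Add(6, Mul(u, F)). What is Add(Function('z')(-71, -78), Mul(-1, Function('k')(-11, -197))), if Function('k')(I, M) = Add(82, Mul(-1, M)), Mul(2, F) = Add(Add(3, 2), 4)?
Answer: -624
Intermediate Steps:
F = Rational(9, 2) (F = Mul(Rational(1, 2), Add(Add(3, 2), 4)) = Mul(Rational(1, 2), Add(5, 4)) = Mul(Rational(1, 2), 9) = Rational(9, 2) ≈ 4.5000)
Function('z')(n, u) = Add(6, Mul(Rational(9, 2), u)) (Function('z')(n, u) = Add(6, Mul(u, Rational(9, 2))) = Add(6, Mul(Rational(9, 2), u)))
Add(Function('z')(-71, -78), Mul(-1, Function('k')(-11, -197))) = Add(Add(6, Mul(Rational(9, 2), -78)), Mul(-1, Add(82, Mul(-1, -197)))) = Add(Add(6, -351), Mul(-1, Add(82, 197))) = Add(-345, Mul(-1, 279)) = Add(-345, -279) = -624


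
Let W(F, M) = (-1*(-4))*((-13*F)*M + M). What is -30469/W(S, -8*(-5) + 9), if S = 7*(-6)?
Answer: -30469/107212 ≈ -0.28419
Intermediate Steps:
S = -42
W(F, M) = 4*M - 52*F*M (W(F, M) = 4*(-13*F*M + M) = 4*(M - 13*F*M) = 4*M - 52*F*M)
-30469/W(S, -8*(-5) + 9) = -30469*1/(4*(1 - 13*(-42))*(-8*(-5) + 9)) = -30469*1/(4*(1 + 546)*(40 + 9)) = -30469/(4*49*547) = -30469/107212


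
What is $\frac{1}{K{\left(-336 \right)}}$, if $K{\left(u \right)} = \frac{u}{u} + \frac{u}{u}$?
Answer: $\frac{1}{2} \approx 0.5$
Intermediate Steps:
$K{\left(u \right)} = 2$ ($K{\left(u \right)} = 1 + 1 = 2$)
$\frac{1}{K{\left(-336 \right)}} = \frac{1}{2}$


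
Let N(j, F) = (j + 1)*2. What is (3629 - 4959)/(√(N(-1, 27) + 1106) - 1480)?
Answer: 51800/57613 + 35*√1106/57613 ≈ 0.91931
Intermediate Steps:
N(j, F) = 2 + 2*j (N(j, F) = (1 + j)*2 = 2 + 2*j)
(3629 - 4959)/(√(N(-1, 27) + 1106) - 1480) = (3629 - 4959)/(√((2 + 2*(-1)) + 1106) - 1480) = -1330/(√((2 - 2) + 1106) - 1480) = -1330/(√(0 + 1106) - 1480) = -1330/(√1106 - 1480) = -1330/(-1480 + √1106)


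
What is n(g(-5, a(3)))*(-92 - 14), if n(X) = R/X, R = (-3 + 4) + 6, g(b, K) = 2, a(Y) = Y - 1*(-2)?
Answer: -371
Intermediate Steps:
a(Y) = 2 + Y (a(Y) = Y + 2 = 2 + Y)
R = 7 (R = 1 + 6 = 7)
n(X) = 7/X
n(g(-5, a(3)))*(-92 - 14) = (7/2)*(-92 - 14) = (7*(1/2))*(-106) = (7/2)*(-106) = -371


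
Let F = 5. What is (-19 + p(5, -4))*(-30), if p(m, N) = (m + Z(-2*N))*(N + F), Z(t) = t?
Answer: 180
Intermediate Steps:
p(m, N) = (5 + N)*(m - 2*N) (p(m, N) = (m - 2*N)*(N + 5) = (m - 2*N)*(5 + N) = (5 + N)*(m - 2*N))
(-19 + p(5, -4))*(-30) = (-19 + (-10*(-4) - 2*(-4)**2 + 5*5 - 4*5))*(-30) = (-19 + (40 - 2*16 + 25 - 20))*(-30) = (-19 + (40 - 32 + 25 - 20))*(-30) = (-19 + 13)*(-30) = -6*(-30) = 180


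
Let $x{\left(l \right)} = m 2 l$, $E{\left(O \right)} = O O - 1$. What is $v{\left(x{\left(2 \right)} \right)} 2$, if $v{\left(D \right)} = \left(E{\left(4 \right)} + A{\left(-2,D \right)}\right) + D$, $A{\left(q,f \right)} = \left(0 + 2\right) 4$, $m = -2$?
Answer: $30$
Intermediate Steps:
$A{\left(q,f \right)} = 8$ ($A{\left(q,f \right)} = 2 \cdot 4 = 8$)
$E{\left(O \right)} = -1 + O^{2}$ ($E{\left(O \right)} = O^{2} - 1 = -1 + O^{2}$)
$x{\left(l \right)} = - 4 l$ ($x{\left(l \right)} = \left(-2\right) 2 l = - 4 l$)
$v{\left(D \right)} = 23 + D$ ($v{\left(D \right)} = \left(\left(-1 + 4^{2}\right) + 8\right) + D = \left(\left(-1 + 16\right) + 8\right) + D = \left(15 + 8\right) + D = 23 + D$)
$v{\left(x{\left(2 \right)} \right)} 2 = \left(23 - 8\right) 2 = 15 \cdot 2 = 30$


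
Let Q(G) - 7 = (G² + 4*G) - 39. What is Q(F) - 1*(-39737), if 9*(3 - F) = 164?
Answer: 3229942/81 ≈ 39876.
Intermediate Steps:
F = -137/9 (F = 3 - ⅑*164 = 3 - 164/9 = -137/9 ≈ -15.222)
Q(G) = -32 + G² + 4*G (Q(G) = 7 + ((G² + 4*G) - 39) = 7 + (-39 + G² + 4*G) = -32 + G² + 4*G)
Q(F) - 1*(-39737) = (-32 + (-137/9)² + 4*(-137/9)) - 1*(-39737) = (-32 + 18769/81 - 548/9) + 39737 = 11245/81 + 39737 = 3229942/81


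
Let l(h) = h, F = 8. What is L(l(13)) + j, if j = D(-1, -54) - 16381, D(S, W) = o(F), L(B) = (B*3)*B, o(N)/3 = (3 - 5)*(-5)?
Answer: -15844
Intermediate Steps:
o(N) = 30 (o(N) = 3*((3 - 5)*(-5)) = 3*(-2*(-5)) = 3*10 = 30)
L(B) = 3*B² (L(B) = (3*B)*B = 3*B²)
D(S, W) = 30
j = -16351 (j = 30 - 16381 = -16351)
L(l(13)) + j = 3*13² - 16351 = 3*169 - 16351 = 507 - 16351 = -15844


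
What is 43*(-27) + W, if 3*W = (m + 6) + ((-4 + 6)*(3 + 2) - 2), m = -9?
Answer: -3478/3 ≈ -1159.3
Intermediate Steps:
W = 5/3 (W = ((-9 + 6) + ((-4 + 6)*(3 + 2) - 2))/3 = (-3 + (2*5 - 2))/3 = (-3 + (10 - 2))/3 = (-3 + 8)/3 = (⅓)*5 = 5/3 ≈ 1.6667)
43*(-27) + W = 43*(-27) + 5/3 = -1161 + 5/3 = -3478/3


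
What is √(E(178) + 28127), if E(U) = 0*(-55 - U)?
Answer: √28127 ≈ 167.71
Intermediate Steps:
E(U) = 0
√(E(178) + 28127) = √(0 + 28127) = √28127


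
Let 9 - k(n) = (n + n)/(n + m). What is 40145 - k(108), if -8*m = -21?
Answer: 11840696/295 ≈ 40138.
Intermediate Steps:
m = 21/8 (m = -⅛*(-21) = 21/8 ≈ 2.6250)
k(n) = 9 - 2*n/(21/8 + n) (k(n) = 9 - (n + n)/(n + 21/8) = 9 - 2*n/(21/8 + n))
40145 - k(108) = 40145 - 7*(27 + 8*108)/(21 + 8*108) = 40145 - 7*(27 + 864)/(21 + 864) = 40145 - 7*891/885 = 40145 - 1*2079/295 = 40145 - 2079/295 = 11840696/295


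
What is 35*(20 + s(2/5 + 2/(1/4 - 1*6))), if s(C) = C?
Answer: 16142/23 ≈ 701.83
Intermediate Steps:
35*(20 + s(2/5 + 2/(1/4 - 1*6))) = 35*(20 + (2/5 + 2/(1/4 - 1*6))) = 35*(20 + (2*(⅕) + 2/(¼ - 6))) = 35*(20 + (⅖ + 2/(-23/4))) = 35*(20 + (⅖ + 2*(-4/23))) = 35*(20 + (⅖ - 8/23)) = 35*(20 + 6/115) = 35*(2306/115) = 16142/23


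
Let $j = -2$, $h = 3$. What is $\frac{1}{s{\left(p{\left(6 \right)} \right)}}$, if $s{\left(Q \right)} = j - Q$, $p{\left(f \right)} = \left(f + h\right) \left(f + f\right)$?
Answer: $- \frac{1}{110} \approx -0.0090909$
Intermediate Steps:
$p{\left(f \right)} = 2 f \left(3 + f\right)$ ($p{\left(f \right)} = \left(f + 3\right) \left(f + f\right) = \left(3 + f\right) 2 f = 2 f \left(3 + f\right)$)
$s{\left(Q \right)} = -2 - Q$
$\frac{1}{s{\left(p{\left(6 \right)} \right)}} = \frac{1}{-2 - 2 \cdot 6 \left(3 + 6\right)} = \frac{1}{-2 - 2 \cdot 6 \cdot 9} = \frac{1}{-2 - 108} = \frac{1}{-110} = - \frac{1}{110}$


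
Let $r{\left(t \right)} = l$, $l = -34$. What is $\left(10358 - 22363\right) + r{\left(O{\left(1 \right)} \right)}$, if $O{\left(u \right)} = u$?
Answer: $-12039$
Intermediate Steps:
$r{\left(t \right)} = -34$
$\left(10358 - 22363\right) + r{\left(O{\left(1 \right)} \right)} = \left(10358 - 22363\right) - 34 = -12005 - 34 = -12039$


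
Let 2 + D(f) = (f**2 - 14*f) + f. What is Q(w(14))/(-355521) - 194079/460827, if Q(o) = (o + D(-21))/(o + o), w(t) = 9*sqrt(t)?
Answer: -15333197905/36407483526 - 178*sqrt(14)/22397823 ≈ -0.42119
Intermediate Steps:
D(f) = -2 + f**2 - 13*f (D(f) = -2 + ((f**2 - 14*f) + f) = -2 + (f**2 - 13*f) = -2 + f**2 - 13*f)
Q(o) = (712 + o)/(2*o) (Q(o) = (o + (-2 + (-21)**2 - 13*(-21)))/(o + o) = (o + (-2 + 441 + 273))/((2*o)) = (o + 712)*(1/(2*o)) = (712 + o)*(1/(2*o)) = (712 + o)/(2*o))
Q(w(14))/(-355521) - 194079/460827 = ((712 + 9*sqrt(14))/(2*((9*sqrt(14)))))/(-355521) - 194079/460827 = ((sqrt(14)/126)*(712 + 9*sqrt(14))/2)*(-1/355521) - 194079*1/460827 = (sqrt(14)*(712 + 9*sqrt(14))/252)*(-1/355521) - 64693/153609 = -sqrt(14)*(712 + 9*sqrt(14))/89591292 - 64693/153609 = -64693/153609 - sqrt(14)*(712 + 9*sqrt(14))/89591292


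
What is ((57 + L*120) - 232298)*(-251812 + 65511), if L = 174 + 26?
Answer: 38795506541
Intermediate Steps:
L = 200
((57 + L*120) - 232298)*(-251812 + 65511) = ((57 + 200*120) - 232298)*(-251812 + 65511) = ((57 + 24000) - 232298)*(-186301) = (24057 - 232298)*(-186301) = -208241*(-186301) = 38795506541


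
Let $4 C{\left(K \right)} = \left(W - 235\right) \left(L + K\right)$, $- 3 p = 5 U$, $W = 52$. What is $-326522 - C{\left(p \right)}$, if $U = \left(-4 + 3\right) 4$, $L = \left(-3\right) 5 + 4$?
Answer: $- \frac{1306881}{4} \approx -3.2672 \cdot 10^{5}$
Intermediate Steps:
$L = -11$ ($L = -15 + 4 = -11$)
$U = -4$ ($U = \left(-1\right) 4 = -4$)
$p = \frac{20}{3}$ ($p = - \frac{5 \left(-4\right)}{3} = \left(- \frac{1}{3}\right) \left(-20\right) = \frac{20}{3} \approx 6.6667$)
$C{\left(K \right)} = \frac{2013}{4} - \frac{183 K}{4}$ ($C{\left(K \right)} = \frac{\left(52 - 235\right) \left(-11 + K\right)}{4} = \frac{\left(-183\right) \left(-11 + K\right)}{4} = \frac{2013 - 183 K}{4} = \frac{2013}{4} - \frac{183 K}{4}$)
$-326522 - C{\left(p \right)} = -326522 - \left(\frac{2013}{4} - 305\right) = -326522 - \frac{793}{4} = - \frac{1306881}{4}$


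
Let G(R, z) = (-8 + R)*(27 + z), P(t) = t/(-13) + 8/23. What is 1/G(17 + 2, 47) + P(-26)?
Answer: 43979/18722 ≈ 2.3491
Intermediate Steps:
P(t) = 8/23 - t/13 (P(t) = t*(-1/13) + 8*(1/23) = -t/13 + 8/23 = 8/23 - t/13)
1/G(17 + 2, 47) + P(-26) = 1/(-216 - 8*47 + 27*(17 + 2) + (17 + 2)*47) + (8/23 - 1/13*(-26)) = 1/(-216 - 376 + 27*19 + 19*47) + (8/23 + 2) = 1/(-216 - 376 + 513 + 893) + 54/23 = 1/814 + 54/23 = 43979/18722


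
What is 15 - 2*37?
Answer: -59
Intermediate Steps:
15 - 2*37 = 15 - 74 = -59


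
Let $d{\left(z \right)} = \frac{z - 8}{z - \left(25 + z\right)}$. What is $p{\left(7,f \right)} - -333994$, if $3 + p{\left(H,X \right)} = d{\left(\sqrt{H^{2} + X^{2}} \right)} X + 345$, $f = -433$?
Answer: $\frac{8354936}{25} + \frac{433 \sqrt{187538}}{25} \approx 3.417 \cdot 10^{5}$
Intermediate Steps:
$d{\left(z \right)} = \frac{8}{25} - \frac{z}{25}$ ($d{\left(z \right)} = \frac{-8 + z}{-25} = \left(-8 + z\right) \left(- \frac{1}{25}\right) = \frac{8}{25} - \frac{z}{25}$)
$p{\left(H,X \right)} = 342 + X \left(\frac{8}{25} - \frac{\sqrt{H^{2} + X^{2}}}{25}\right)$ ($p{\left(H,X \right)} = -3 + \left(\left(\frac{8}{25} - \frac{\sqrt{H^{2} + X^{2}}}{25}\right) X + 345\right) = -3 + \left(X \left(\frac{8}{25} - \frac{\sqrt{H^{2} + X^{2}}}{25}\right) + 345\right) = -3 + \left(345 + X \left(\frac{8}{25} - \frac{\sqrt{H^{2} + X^{2}}}{25}\right)\right) = 342 + X \left(\frac{8}{25} - \frac{\sqrt{H^{2} + X^{2}}}{25}\right)$)
$p{\left(7,f \right)} - -333994 = \left(342 - - \frac{433 \left(-8 + \sqrt{7^{2} + \left(-433\right)^{2}}\right)}{25}\right) - -333994 = \left(342 - - \frac{433 \left(-8 + \sqrt{49 + 187489}\right)}{25}\right) + 333994 = \left(342 - - \frac{433 \left(-8 + \sqrt{187538}\right)}{25}\right) + 333994 = \left(342 - \left(\frac{3464}{25} - \frac{433 \sqrt{187538}}{25}\right)\right) + 333994 = \left(\frac{5086}{25} + \frac{433 \sqrt{187538}}{25}\right) + 333994 = \frac{8354936}{25} + \frac{433 \sqrt{187538}}{25}$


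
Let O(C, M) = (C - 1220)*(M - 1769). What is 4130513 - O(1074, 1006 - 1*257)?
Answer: 3981593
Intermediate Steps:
O(C, M) = (-1769 + M)*(-1220 + C) (O(C, M) = (-1220 + C)*(-1769 + M) = (-1769 + M)*(-1220 + C))
4130513 - O(1074, 1006 - 1*257) = 4130513 - (2158180 - 1769*1074 - 1220*(1006 - 1*257) + 1074*(1006 - 1*257)) = 4130513 - (2158180 - 1899906 - 1220*(1006 - 257) + 1074*(1006 - 257)) = 4130513 - (2158180 - 1899906 - 1220*749 + 1074*749) = 4130513 - (2158180 - 1899906 - 913780 + 804426) = 4130513 - 1*148920 = 4130513 - 148920 = 3981593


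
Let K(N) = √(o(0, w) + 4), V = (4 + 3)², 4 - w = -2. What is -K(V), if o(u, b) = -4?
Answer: 0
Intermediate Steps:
w = 6 (w = 4 - 1*(-2) = 4 + 2 = 6)
V = 49 (V = 7² = 49)
K(N) = 0 (K(N) = √(-4 + 4) = √0 = 0)
-K(V) = -1*0 = 0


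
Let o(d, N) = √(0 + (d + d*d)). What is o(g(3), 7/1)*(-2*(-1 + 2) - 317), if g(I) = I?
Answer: -638*√3 ≈ -1105.0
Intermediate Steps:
o(d, N) = √(d + d²) (o(d, N) = √(0 + (d + d²)) = √(d + d²))
o(g(3), 7/1)*(-2*(-1 + 2) - 317) = √(3*(1 + 3))*(-2*(-1 + 2) - 317) = √(3*4)*(-2*1 - 317) = √12*(-2 - 317) = (2*√3)*(-319) = -638*√3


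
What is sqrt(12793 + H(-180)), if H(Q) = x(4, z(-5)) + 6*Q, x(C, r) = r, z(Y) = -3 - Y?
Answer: sqrt(11715) ≈ 108.24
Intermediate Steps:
H(Q) = 2 + 6*Q (H(Q) = (-3 - 1*(-5)) + 6*Q = (-3 + 5) + 6*Q = 2 + 6*Q)
sqrt(12793 + H(-180)) = sqrt(12793 + (2 + 6*(-180))) = sqrt(12793 + (2 - 1080)) = sqrt(12793 - 1078) = sqrt(11715)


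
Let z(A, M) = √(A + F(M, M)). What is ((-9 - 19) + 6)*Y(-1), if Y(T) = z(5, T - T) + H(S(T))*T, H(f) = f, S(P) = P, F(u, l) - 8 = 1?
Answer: -22 - 22*√14 ≈ -104.32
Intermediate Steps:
F(u, l) = 9 (F(u, l) = 8 + 1 = 9)
z(A, M) = √(9 + A) (z(A, M) = √(A + 9) = √(9 + A))
Y(T) = √14 + T² (Y(T) = √(9 + 5) + T*T = √14 + T²)
((-9 - 19) + 6)*Y(-1) = ((-9 - 19) + 6)*(√14 + (-1)²) = (-28 + 6)*(√14 + 1) = -22*(1 + √14) = -22 - 22*√14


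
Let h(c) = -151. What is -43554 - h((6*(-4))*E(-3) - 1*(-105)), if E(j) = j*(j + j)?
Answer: -43403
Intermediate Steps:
E(j) = 2*j**2 (E(j) = j*(2*j) = 2*j**2)
-43554 - h((6*(-4))*E(-3) - 1*(-105)) = -43554 - 1*(-151) = -43554 + 151 = -43403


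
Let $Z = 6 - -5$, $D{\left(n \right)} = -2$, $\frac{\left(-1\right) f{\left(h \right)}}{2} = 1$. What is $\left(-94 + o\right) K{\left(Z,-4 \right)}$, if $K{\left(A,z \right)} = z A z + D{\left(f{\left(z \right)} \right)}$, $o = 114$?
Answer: $3480$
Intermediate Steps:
$f{\left(h \right)} = -2$ ($f{\left(h \right)} = \left(-2\right) 1 = -2$)
$Z = 11$ ($Z = 6 + 5 = 11$)
$K{\left(A,z \right)} = -2 + A z^{2}$ ($K{\left(A,z \right)} = z A z - 2 = A z z - 2 = A z^{2} - 2 = -2 + A z^{2}$)
$\left(-94 + o\right) K{\left(Z,-4 \right)} = \left(-94 + 114\right) \left(-2 + 11 \left(-4\right)^{2}\right) = 20 \left(-2 + 11 \cdot 16\right) = 20 \left(-2 + 176\right) = 20 \cdot 174 = 3480$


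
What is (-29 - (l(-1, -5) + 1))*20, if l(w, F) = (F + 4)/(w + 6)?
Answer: -596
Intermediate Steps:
l(w, F) = (4 + F)/(6 + w)
(-29 - (l(-1, -5) + 1))*20 = (-29 - ((4 - 5)/(6 - 1) + 1))*20 = (-29 - (-1/5 + 1))*20 = (-29 - ((⅕)*(-1) + 1))*20 = (-29 - (-⅕ + 1))*20 = (-29 - 1*⅘)*20 = (-29 - ⅘)*20 = -149/5*20 = -596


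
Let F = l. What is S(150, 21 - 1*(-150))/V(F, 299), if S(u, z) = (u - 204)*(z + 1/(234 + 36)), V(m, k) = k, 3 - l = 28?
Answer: -46171/1495 ≈ -30.884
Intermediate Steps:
l = -25 (l = 3 - 1*28 = 3 - 28 = -25)
F = -25
S(u, z) = (-204 + u)*(1/270 + z) (S(u, z) = (-204 + u)*(z + 1/270) = (-204 + u)*(1/270 + z))
S(150, 21 - 1*(-150))/V(F, 299) = (-34/45 - 204*(21 - 1*(-150)) + (1/270)*150 + 150*(21 - 1*(-150)))/299 = (-34/45 - 204*(21 + 150) + 5/9 + 150*(21 + 150))*(1/299) = (-34/45 - 204*171 + 5/9 + 150*171)*(1/299) = (-34/45 - 34884 + 5/9 + 25650)*(1/299) = -46171/5*1/299 = -46171/1495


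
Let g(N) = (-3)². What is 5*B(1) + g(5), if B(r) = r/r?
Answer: 14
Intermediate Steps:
g(N) = 9
B(r) = 1
5*B(1) + g(5) = 5*1 + 9 = 5 + 9 = 14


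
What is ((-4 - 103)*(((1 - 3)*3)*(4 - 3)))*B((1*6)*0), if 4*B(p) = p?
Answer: 0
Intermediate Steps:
B(p) = p/4
((-4 - 103)*(((1 - 3)*3)*(4 - 3)))*B((1*6)*0) = ((-4 - 103)*(((1 - 3)*3)*(4 - 3)))*(((1*6)*0)/4) = (-107*(-2*3))*((6*0)/4) = (-(-642))*((¼)*0) = -107*(-6)*0 = 642*0 = 0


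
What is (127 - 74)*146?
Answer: 7738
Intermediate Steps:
(127 - 74)*146 = 53*146 = 7738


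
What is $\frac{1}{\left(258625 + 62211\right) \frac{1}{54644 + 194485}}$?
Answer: $\frac{249129}{320836} \approx 0.7765$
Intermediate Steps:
$\frac{1}{\left(258625 + 62211\right) \frac{1}{54644 + 194485}} = \frac{1}{320836 \cdot \frac{1}{249129}} = \frac{1}{\frac{320836}{249129}} = \frac{249129}{320836}$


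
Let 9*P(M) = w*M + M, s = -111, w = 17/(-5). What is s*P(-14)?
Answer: -2072/5 ≈ -414.40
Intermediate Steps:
w = -17/5 (w = 17*(-1/5) = -17/5 ≈ -3.4000)
P(M) = -4*M/15 (P(M) = (-17*M/5 + M)/9 = (-12*M/5)/9 = -4*M/15)
s*P(-14) = -(-148)*(-14)/5 = -111*56/15 = -2072/5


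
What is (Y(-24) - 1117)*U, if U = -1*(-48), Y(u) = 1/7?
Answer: -375264/7 ≈ -53609.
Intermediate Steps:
Y(u) = ⅐
U = 48
(Y(-24) - 1117)*U = (⅐ - 1117)*48 = -7818/7*48 = -375264/7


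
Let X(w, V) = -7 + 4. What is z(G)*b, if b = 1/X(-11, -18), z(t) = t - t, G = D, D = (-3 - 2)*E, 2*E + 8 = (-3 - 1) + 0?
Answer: 0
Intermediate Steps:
E = -6 (E = -4 + ((-3 - 1) + 0)/2 = -4 + (-4 + 0)/2 = -4 + (½)*(-4) = -4 - 2 = -6)
X(w, V) = -3
D = 30 (D = (-3 - 2)*(-6) = -5*(-6) = 30)
G = 30
z(t) = 0
b = -⅓ (b = 1/(-3) = -⅓ ≈ -0.33333)
z(G)*b = 0*(-⅓) = 0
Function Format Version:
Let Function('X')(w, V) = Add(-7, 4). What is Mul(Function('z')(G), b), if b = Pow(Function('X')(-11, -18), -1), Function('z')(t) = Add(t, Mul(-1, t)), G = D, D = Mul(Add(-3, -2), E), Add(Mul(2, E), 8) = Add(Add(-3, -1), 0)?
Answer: 0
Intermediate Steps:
E = -6 (E = Add(-4, Mul(Rational(1, 2), Add(Add(-3, -1), 0))) = Add(-4, Mul(Rational(1, 2), Add(-4, 0))) = Add(-4, Mul(Rational(1, 2), -4)) = Add(-4, -2) = -6)
Function('X')(w, V) = -3
D = 30 (D = Mul(Add(-3, -2), -6) = Mul(-5, -6) = 30)
G = 30
Function('z')(t) = 0
b = Rational(-1, 3) (b = Pow(-3, -1) = Rational(-1, 3) ≈ -0.33333)
Mul(Function('z')(G), b) = Mul(0, Rational(-1, 3)) = 0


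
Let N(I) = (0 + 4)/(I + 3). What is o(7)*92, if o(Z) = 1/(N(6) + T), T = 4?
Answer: 207/10 ≈ 20.700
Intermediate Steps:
N(I) = 4/(3 + I)
o(Z) = 9/40 (o(Z) = 1/(4/(3 + 6) + 4) = 1/(4/9 + 4) = 1/(40/9) = 9/40)
o(7)*92 = (9/40)*92 = 207/10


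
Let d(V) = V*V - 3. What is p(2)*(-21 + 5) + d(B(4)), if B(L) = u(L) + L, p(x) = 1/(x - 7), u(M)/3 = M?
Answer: 1281/5 ≈ 256.20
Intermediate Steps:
u(M) = 3*M
p(x) = 1/(-7 + x)
B(L) = 4*L (B(L) = 3*L + L = 4*L)
d(V) = -3 + V² (d(V) = V² - 3 = -3 + V²)
p(2)*(-21 + 5) + d(B(4)) = (-21 + 5)/(-7 + 2) + (-3 + (4*4)²) = -16/(-5) + (-3 + 16²) = -⅕*(-16) + (-3 + 256) = 16/5 + 253 = 1281/5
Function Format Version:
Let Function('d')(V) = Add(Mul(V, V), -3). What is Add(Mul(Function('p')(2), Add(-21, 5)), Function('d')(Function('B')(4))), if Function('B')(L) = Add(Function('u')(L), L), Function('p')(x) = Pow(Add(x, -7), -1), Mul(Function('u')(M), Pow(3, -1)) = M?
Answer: Rational(1281, 5) ≈ 256.20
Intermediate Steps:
Function('u')(M) = Mul(3, M)
Function('p')(x) = Pow(Add(-7, x), -1)
Function('B')(L) = Mul(4, L) (Function('B')(L) = Add(Mul(3, L), L) = Mul(4, L))
Function('d')(V) = Add(-3, Pow(V, 2)) (Function('d')(V) = Add(Pow(V, 2), -3) = Add(-3, Pow(V, 2)))
Add(Mul(Function('p')(2), Add(-21, 5)), Function('d')(Function('B')(4))) = Add(Mul(Pow(Add(-7, 2), -1), Add(-21, 5)), Add(-3, Pow(Mul(4, 4), 2))) = Add(Mul(Pow(-5, -1), -16), Add(-3, Pow(16, 2))) = Add(Mul(Rational(-1, 5), -16), Add(-3, 256)) = Add(Rational(16, 5), 253) = Rational(1281, 5)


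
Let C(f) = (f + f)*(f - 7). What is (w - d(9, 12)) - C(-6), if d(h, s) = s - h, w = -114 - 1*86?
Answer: -359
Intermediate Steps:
C(f) = 2*f*(-7 + f) (C(f) = (2*f)*(-7 + f) = 2*f*(-7 + f))
w = -200 (w = -114 - 86 = -200)
(w - d(9, 12)) - C(-6) = (-200 - (12 - 1*9)) - 2*(-6)*(-7 - 6) = (-200 - (12 - 9)) - 2*(-6)*(-13) = (-200 - 1*3) - 1*156 = (-200 - 3) - 156 = -203 - 156 = -359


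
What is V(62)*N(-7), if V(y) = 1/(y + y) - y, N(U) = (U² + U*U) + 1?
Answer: -761013/124 ≈ -6137.2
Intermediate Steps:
N(U) = 1 + 2*U² (N(U) = (U² + U²) + 1 = 2*U² + 1 = 1 + 2*U²)
V(y) = 1/(2*y) - y
V(62)*N(-7) = ((½)/62 - 1*62)*(1 + 2*(-7)²) = ((½)*(1/62) - 62)*(1 + 2*49) = (1/124 - 62)*(1 + 98) = -7687/124*99 = -761013/124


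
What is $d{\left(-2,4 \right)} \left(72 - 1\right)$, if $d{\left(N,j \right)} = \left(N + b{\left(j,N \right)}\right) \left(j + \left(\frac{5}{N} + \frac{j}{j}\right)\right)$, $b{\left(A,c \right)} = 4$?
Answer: $355$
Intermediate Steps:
$d{\left(N,j \right)} = \left(4 + N\right) \left(1 + j + \frac{5}{N}\right)$ ($d{\left(N,j \right)} = \left(N + 4\right) \left(j + \left(\frac{5}{N} + \frac{j}{j}\right)\right) = \left(4 + N\right) \left(j + \left(\frac{5}{N} + 1\right)\right) = \left(4 + N\right) \left(j + \left(1 + \frac{5}{N}\right)\right) = \left(4 + N\right) \left(1 + j + \frac{5}{N}\right)$)
$d{\left(-2,4 \right)} \left(72 - 1\right) = \left(9 - 2 + 4 \cdot 4 + \frac{20}{-2} - 8\right) \left(72 - 1\right) = \left(9 - 2 + 16 + 20 \left(- \frac{1}{2}\right) - 8\right) 71 = \left(9 - 2 + 16 - 10 - 8\right) 71 = 5 \cdot 71 = 355$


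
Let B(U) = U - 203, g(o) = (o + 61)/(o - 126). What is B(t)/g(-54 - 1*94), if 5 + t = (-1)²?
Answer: -18906/29 ≈ -651.93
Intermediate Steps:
t = -4 (t = -5 + (-1)² = -5 + 1 = -4)
g(o) = (61 + o)/(-126 + o)
B(U) = -203 + U
B(t)/g(-54 - 1*94) = (-203 - 4)/(((61 + (-54 - 1*94))/(-126 + (-54 - 1*94)))) = -207*(-126 + (-54 - 94))/(61 + (-54 - 94)) = -207*(-126 - 148)/(61 - 148) = -207/(-87/(-274)) = -207/((-1/274*(-87))) = -207/87/274 = -207*274/87 = -18906/29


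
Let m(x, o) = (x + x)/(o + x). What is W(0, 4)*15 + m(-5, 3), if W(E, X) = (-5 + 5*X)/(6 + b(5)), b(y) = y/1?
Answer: 280/11 ≈ 25.455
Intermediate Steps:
b(y) = y (b(y) = y*1 = y)
m(x, o) = 2*x/(o + x) (m(x, o) = (2*x)/(o + x) = 2*x/(o + x))
W(E, X) = -5/11 + 5*X/11 (W(E, X) = (-5 + 5*X)/(6 + 5) = (-5 + 5*X)/11 = (-5 + 5*X)*(1/11) = -5/11 + 5*X/11)
W(0, 4)*15 + m(-5, 3) = (-5/11 + (5/11)*4)*15 + 2*(-5)/(3 - 5) = (-5/11 + 20/11)*15 + 2*(-5)/(-2) = (15/11)*15 + 2*(-5)*(-½) = 225/11 + 5 = 280/11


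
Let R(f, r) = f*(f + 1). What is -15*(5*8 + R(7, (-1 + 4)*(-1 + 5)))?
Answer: -1440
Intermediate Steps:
R(f, r) = f*(1 + f)
-15*(5*8 + R(7, (-1 + 4)*(-1 + 5))) = -15*(5*8 + 7*(1 + 7)) = -15*(40 + 7*8) = -15*(40 + 56) = -15*96 = -1440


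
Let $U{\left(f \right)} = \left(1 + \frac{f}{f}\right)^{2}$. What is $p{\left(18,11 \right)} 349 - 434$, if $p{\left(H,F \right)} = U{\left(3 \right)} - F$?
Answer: $-2877$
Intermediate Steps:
$U{\left(f \right)} = 4$ ($U{\left(f \right)} = \left(1 + 1\right)^{2} = 2^{2} = 4$)
$p{\left(H,F \right)} = 4 - F$
$p{\left(18,11 \right)} 349 - 434 = \left(4 - 11\right) 349 - 434 = \left(-7\right) 349 - 434 = -2443 - 434 = -2877$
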